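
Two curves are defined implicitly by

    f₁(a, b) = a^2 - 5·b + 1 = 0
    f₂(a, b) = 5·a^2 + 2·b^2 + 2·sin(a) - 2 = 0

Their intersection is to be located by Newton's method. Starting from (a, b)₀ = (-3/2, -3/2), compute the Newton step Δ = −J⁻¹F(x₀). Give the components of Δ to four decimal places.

At (-3/2, -3/2): F = (10.7500, 11.755010).
Jacobian J = [[2·a, -5], [10·a + 2·cos(a), 4·b]].
At the point, J = [[-3.0000, -5.0000], [-14.858526, -6.0000]] (det J = -56.292628).
Solving J·Δ = −F gives Δ = (-0.1017, 2.2110).

(-0.1017, 2.2110)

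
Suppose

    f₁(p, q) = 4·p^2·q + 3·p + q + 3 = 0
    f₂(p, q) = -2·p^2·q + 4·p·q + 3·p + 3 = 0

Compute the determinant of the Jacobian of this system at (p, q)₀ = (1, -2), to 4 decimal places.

-41.0000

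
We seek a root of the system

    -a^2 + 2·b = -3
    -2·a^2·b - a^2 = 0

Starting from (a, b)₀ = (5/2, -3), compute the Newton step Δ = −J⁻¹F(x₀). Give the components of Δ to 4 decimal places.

At (5/2, -3): F = (-9.2500, 31.2500).
Jacobian J = [[-2·a, 2], [-4·a·b - 2·a, -2·a^2]].
At the point, J = [[-5.0000, 2.0000], [25.0000, -12.5000]] (det J = 12.5000).
Solving J·Δ = −F gives Δ = (-4.2500, -6.0000).

(-4.2500, -6.0000)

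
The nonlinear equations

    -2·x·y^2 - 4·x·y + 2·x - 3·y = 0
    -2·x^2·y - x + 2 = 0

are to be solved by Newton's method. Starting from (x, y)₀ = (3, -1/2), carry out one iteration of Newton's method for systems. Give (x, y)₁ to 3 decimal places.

(-5.000, -2.278)

At (3, -1/2): F = (12.000, 8.000).
Jacobian J = [[-2·y^2 - 4·y + 2, -4·x·y - 4·x - 3], [-4·x·y - 1, -2·x^2]].
At the point, J = [[3.500, -9.000], [5.000, -18.000]] (det J = -18.000).
Solving J·Δ = −F gives Δ = (-8.000, -1.778).
Then the next iterate is (x, y)₁ = (-5.000, -2.278).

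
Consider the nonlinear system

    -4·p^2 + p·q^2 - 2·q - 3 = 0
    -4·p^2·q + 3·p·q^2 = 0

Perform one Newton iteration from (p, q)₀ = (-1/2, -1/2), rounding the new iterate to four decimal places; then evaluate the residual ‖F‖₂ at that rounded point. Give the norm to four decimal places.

At (-1/2, -1/2): F = (-3.1250, 0.1250).
Jacobian J = [[-8·p + q^2, 2·p·q - 2], [-8·p·q + 3·q^2, -4·p^2 + 6·p·q]].
At the point, J = [[4.2500, -1.5000], [-1.2500, 0.5000]] (det J = 0.2500).
Solving J·Δ = −F gives Δ = (5.5000, 13.5000).
Then the next iterate is (p, q)₁ = (5.0000, 13.0000).
Re-evaluating at (5.0000, 13.0000): F = (716.0000, 1235.0000), so ‖F‖₂ = 1427.5437.

1427.5437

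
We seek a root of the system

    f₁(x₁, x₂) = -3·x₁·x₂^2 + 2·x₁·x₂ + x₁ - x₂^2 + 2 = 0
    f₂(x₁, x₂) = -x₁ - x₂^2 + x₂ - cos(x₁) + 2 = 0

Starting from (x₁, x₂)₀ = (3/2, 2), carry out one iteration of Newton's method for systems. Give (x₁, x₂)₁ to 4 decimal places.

(1.1346, 1.4767)

At (3/2, 2): F = (-12.5000, -1.570737).
Jacobian J = [[-3·x₂^2 + 2·x₂ + 1, -6·x₁·x₂ + 2·x₁ - 2·x₂], [sin(x₁) - 1, -2·x₂ + 1]].
At the point, J = [[-7.0000, -19.0000], [-0.002505, -3.0000]] (det J = 20.952405).
Solving J·Δ = −F gives Δ = (-0.3654, -0.5233).
Then the next iterate is (x₁, x₂)₁ = (1.1346, 1.4767).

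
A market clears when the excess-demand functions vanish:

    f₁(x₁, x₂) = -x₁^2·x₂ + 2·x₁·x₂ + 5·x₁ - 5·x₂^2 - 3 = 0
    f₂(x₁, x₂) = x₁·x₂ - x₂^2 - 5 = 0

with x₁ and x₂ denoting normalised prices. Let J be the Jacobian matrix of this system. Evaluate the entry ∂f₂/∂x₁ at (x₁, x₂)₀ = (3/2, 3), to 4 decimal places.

3.0000

∂f₂/∂x₁ = x₂.
At (3/2, 3) this is 3.0000.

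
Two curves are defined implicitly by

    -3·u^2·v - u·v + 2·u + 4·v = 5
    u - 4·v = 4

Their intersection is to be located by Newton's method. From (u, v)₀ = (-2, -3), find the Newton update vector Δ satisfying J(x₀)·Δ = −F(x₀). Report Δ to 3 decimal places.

(0.000, 1.500)

At (-2, -3): F = (9.000, 6.000).
Jacobian J = [[-6·u·v - v + 2, -3·u^2 - u + 4], [1, -4]].
At the point, J = [[-31.000, -6.000], [1.000, -4.000]] (det J = 130.000).
Solving J·Δ = −F gives Δ = (0.000, 1.500).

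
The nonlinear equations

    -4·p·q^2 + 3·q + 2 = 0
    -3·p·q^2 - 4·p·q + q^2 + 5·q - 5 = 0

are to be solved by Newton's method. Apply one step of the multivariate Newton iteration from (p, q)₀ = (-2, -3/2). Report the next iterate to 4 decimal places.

At (-2, -3/2): F = (15.5000, -8.7500).
Jacobian J = [[-4·q^2, -8·p·q + 3], [-3·q^2 - 4·q, -6·p·q - 4·p + 2·q + 5]].
At the point, J = [[-9.0000, -21.0000], [-0.7500, -8.0000]] (det J = 56.2500).
Solving J·Δ = −F gives Δ = (5.4711, -1.6067).
Then the next iterate is (p, q)₁ = (3.4711, -3.1067).

(3.4711, -3.1067)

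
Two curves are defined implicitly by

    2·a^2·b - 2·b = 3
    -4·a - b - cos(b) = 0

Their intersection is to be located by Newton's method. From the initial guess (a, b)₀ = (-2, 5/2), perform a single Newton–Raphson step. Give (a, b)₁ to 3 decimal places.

At (-2, 5/2): F = (12.000, 6.30114).
Jacobian J = [[4·a·b, 2·a^2 - 2], [-4, sin(b) - 1]].
At the point, J = [[-20.000, 6.000], [-4.000, -0.40153]] (det J = 32.03056).
Solving J·Δ = −F gives Δ = (1.331, 2.436).
Then the next iterate is (a, b)₁ = (-0.669, 4.936).

(-0.669, 4.936)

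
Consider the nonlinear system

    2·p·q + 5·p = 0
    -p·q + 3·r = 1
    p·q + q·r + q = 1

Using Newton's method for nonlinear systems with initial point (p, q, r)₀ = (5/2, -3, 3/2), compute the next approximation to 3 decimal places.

(10.000, -1.000, -8.000)

At (5/2, -3, 3/2): F = (-2.500, 11.000, -16.000).
Jacobian J = [[2·q + 5, 2·p, 0], [-q, -p, 3], [q, p + r + 1, q]].
At the point, J = [[-1.000, 5.000, 0.000], [3.000, -2.500, 3.000], [-3.000, 5.000, -3.000]] (det J = 7.500).
Solving J·Δ = −F gives Δ = (7.500, 2.000, -9.500).
Then the next iterate is (p, q, r)₁ = (10.000, -1.000, -8.000).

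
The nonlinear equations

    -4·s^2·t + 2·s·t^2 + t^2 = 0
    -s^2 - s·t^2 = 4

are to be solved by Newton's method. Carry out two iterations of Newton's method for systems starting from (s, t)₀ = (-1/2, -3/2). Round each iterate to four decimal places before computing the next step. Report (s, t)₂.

(3.3506, -5.1277)

At (-1/2, -3/2): F = (1.5000, -3.1250).
Jacobian J = [[-8·s·t + 2·t^2, -4·s^2 + 4·s·t + 2·t], [-2·s - t^2, -2·s·t]].
At the point, J = [[-1.5000, -1.0000], [-1.2500, -1.5000]] (det J = 1.0000).
Solving J·Δ = −F gives Δ = (5.3750, -6.5625).
Then the next iterate is (s, t)₁ = (4.8750, -8.0625).
Round to (4.8750, -8.0625) and repeat: F = (1465.233398, -344.659668), J = [[444.445312, -268.406250], [-74.753906, 78.609375]].
Δ = (-1.5244, 2.9348), so (s, t)₂ = (3.3506, -5.1277).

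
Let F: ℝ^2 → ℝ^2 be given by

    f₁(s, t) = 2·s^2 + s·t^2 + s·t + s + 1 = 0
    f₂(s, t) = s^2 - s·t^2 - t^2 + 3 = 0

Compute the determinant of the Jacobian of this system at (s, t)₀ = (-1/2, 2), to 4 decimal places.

-22.5000

J = [[4·s + t^2 + t + 1, 2·s·t + s], [2·s - t^2, -2·s·t - 2·t]].
At the point, J = [[5.0000, -2.5000], [-5.0000, -2.0000]].
det J = -22.5000.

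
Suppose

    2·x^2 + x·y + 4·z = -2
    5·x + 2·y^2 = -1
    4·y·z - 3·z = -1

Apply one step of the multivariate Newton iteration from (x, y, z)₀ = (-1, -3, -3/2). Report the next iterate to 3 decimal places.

At (-1, -3, -3/2): F = (1.000, 14.000, 23.500).
Jacobian J = [[4·x + y, x, 4], [5, 4·y, 0], [0, 4·z, 4·y - 3]].
At the point, J = [[-7.000, -1.000, 4.000], [5.000, -12.000, 0.000], [0.000, -6.000, -15.000]] (det J = -1455.000).
Solving J·Δ = −F gives Δ = (0.524, 1.385, 1.013).
Then the next iterate is (x, y, z)₁ = (-0.476, -1.615, -0.487).

(-0.476, -1.615, -0.487)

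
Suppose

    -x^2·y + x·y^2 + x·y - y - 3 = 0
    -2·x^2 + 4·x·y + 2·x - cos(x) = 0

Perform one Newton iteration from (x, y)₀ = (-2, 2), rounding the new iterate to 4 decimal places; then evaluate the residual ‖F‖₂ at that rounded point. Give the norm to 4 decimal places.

At (-2, 2): F = (-25.0000, -27.583853).
Jacobian J = [[-2·x·y + y^2 + y, -x^2 + 2·x·y + x - 1], [-4·x + 4·y + sin(x) + 2, 4·x]].
At the point, J = [[14.0000, -15.0000], [17.090703, -8.0000]] (det J = 144.360539).
Solving J·Δ = −F gives Δ = (1.4807, -0.2847).
Then the next iterate is (x, y)₁ = (-0.5193, 1.7153).
Re-evaluating at (-0.5193, 1.7153): F = (-7.596537, -6.009133), so ‖F‖₂ = 9.6859.

9.6859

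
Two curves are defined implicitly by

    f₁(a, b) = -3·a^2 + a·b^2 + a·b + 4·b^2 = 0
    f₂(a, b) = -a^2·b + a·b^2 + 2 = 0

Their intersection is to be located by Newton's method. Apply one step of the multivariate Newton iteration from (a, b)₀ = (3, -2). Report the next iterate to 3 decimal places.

(1.770, -1.413)

At (3, -2): F = (-5.000, 32.000).
Jacobian J = [[-6·a + b^2 + b, 2·a·b + a + 8·b], [-2·a·b + b^2, -a^2 + 2·a·b]].
At the point, J = [[-16.000, -25.000], [16.000, -21.000]] (det J = 736.000).
Solving J·Δ = −F gives Δ = (-1.230, 0.587).
Then the next iterate is (a, b)₁ = (1.770, -1.413).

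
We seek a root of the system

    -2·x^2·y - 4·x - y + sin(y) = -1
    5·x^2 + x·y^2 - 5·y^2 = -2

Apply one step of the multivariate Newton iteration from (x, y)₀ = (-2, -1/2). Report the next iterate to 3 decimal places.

(-0.819, -0.060)

At (-2, -1/2): F = (13.02057, 20.250).
Jacobian J = [[-4·x·y - 4, -2·x^2 + cos(y) - 1], [10·x + y^2, 2·x·y - 10·y]].
At the point, J = [[-8.000, -8.12242], [-19.750, 7.000]] (det J = -216.41774).
Solving J·Δ = −F gives Δ = (1.181, 0.440).
Then the next iterate is (x, y)₁ = (-0.819, -0.060).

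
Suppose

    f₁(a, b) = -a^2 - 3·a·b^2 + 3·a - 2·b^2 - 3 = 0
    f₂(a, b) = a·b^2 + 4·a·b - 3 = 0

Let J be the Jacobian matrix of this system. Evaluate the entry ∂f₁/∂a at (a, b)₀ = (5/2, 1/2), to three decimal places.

∂f₁/∂a = -2·a - 3·b^2 + 3.
At (5/2, 1/2) this is -2.750.

-2.750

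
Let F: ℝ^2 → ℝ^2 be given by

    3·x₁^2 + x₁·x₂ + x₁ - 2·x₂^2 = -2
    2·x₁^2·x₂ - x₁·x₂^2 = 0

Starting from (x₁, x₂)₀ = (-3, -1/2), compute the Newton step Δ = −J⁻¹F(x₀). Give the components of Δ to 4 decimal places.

At (-3, -1/2): F = (27.0000, -8.2500).
Jacobian J = [[6·x₁ + x₂ + 1, x₁ - 4·x₂], [4·x₁·x₂ - x₂^2, 2·x₁^2 - 2·x₁·x₂]].
At the point, J = [[-17.5000, -1.0000], [5.7500, 15.0000]] (det J = -256.7500).
Solving J·Δ = −F gives Δ = (1.5453, -0.0424).

(1.5453, -0.0424)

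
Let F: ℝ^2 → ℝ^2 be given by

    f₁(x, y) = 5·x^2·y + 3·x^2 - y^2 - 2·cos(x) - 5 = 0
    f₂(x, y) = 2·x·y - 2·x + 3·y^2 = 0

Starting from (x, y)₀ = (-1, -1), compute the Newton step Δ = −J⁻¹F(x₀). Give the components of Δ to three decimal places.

At (-1, -1): F = (-9.08060, 7.000).
Jacobian J = [[10·x·y + 6·x + 2·sin(x), 5·x^2 - 2·y], [2·y - 2, 2·x + 6·y]].
At the point, J = [[2.31706, 7.000], [-4.000, -8.000]] (det J = 9.46354).
Solving J·Δ = −F gives Δ = (-2.499, 2.124).

(-2.499, 2.124)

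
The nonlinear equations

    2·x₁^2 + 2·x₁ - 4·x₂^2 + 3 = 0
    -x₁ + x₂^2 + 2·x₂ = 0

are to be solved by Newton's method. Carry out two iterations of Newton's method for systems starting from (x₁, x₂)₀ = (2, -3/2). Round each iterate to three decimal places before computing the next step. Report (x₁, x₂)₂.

(-4.791, 3.940)

At (2, -3/2): F = (6.000, -2.750).
Jacobian J = [[4·x₁ + 2, -8·x₂], [-1, 2·x₂ + 2]].
At the point, J = [[10.000, 12.000], [-1.000, -1.000]] (det J = 2.000).
Solving J·Δ = −F gives Δ = (-13.500, 10.750).
Then the next iterate is (x₁, x₂)₁ = (-11.500, 9.250).
Round to (-11.500, 9.250) and repeat: F = (-97.750, 115.56250), J = [[-44.000, -74.000], [-1.000, 20.500]].
Δ = (6.709, -5.310), so (x₁, x₂)₂ = (-4.791, 3.940).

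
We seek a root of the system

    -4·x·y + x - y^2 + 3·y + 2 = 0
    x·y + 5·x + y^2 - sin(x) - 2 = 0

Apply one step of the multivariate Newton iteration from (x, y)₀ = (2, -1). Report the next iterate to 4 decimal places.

(0.6208, -0.6320)

At (2, -1): F = (8.0000, 6.090703).
Jacobian J = [[-4·y + 1, -4·x - 2·y + 3], [y - cos(x) + 5, x + 2·y]].
At the point, J = [[5.0000, -3.0000], [4.416147, 0.0000]] (det J = 13.248441).
Solving J·Δ = −F gives Δ = (-1.3792, 0.3680).
Then the next iterate is (x, y)₁ = (0.6208, -0.6320).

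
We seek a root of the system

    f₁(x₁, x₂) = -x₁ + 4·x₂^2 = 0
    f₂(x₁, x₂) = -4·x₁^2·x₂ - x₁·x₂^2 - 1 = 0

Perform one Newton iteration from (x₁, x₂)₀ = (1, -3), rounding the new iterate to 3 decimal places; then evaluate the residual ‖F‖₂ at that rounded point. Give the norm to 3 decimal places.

8.671

At (1, -3): F = (35.000, 2.000).
Jacobian J = [[-1, 8·x₂], [-8·x₁·x₂ - x₂^2, -4·x₁^2 - 2·x₁·x₂]].
At the point, J = [[-1.000, -24.000], [15.000, 2.000]] (det J = 358.000).
Solving J·Δ = −F gives Δ = (-0.330, 1.472).
Then the next iterate is (x₁, x₂)₁ = (0.670, -1.528).
Re-evaluating at (0.670, -1.528): F = (8.66914, 0.17937), so ‖F‖₂ = 8.671.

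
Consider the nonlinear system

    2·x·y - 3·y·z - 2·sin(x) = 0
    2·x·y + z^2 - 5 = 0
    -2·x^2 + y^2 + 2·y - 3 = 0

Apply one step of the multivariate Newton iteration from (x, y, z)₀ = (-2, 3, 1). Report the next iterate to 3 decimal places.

At (-2, 3, 1): F = (-19.18141, -16.000, 4.000).
Jacobian J = [[2·y - 2·cos(x), 2·x - 3·z, -3·y], [2·y, 2·x, 2·z], [-4·x, 2·y + 2, 0]].
At the point, J = [[6.83229, -7.000, -9.000], [6.000, -4.000, 2.000], [8.000, 8.000, 0.000]] (det J = -941.31670).
Solving J·Δ = −F gives Δ = (1.337, -1.837, 0.313).
Then the next iterate is (x, y, z)₁ = (-0.663, 1.163, 1.313).

(-0.663, 1.163, 1.313)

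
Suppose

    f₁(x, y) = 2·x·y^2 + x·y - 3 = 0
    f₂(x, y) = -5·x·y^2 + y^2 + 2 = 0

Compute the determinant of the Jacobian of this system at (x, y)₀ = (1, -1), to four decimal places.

-7.0000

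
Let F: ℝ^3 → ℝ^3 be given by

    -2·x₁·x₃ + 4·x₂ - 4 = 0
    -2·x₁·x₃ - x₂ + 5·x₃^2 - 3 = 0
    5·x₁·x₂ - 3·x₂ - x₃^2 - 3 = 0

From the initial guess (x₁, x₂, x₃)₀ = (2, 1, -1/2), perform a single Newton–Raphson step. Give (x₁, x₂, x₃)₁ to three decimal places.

(1.988, 0.476, -0.526)

At (2, 1, -1/2): F = (2.000, -0.750, 3.750).
Jacobian J = [[-2·x₃, 4, -2·x₁], [-2·x₃, -1, -2·x₁ + 10·x₃], [5·x₂, 5·x₁ - 3, -2·x₃]].
At the point, J = [[1.000, 4.000, -4.000], [1.000, -1.000, -9.000], [5.000, 7.000, 1.000]] (det J = -170.000).
Solving J·Δ = −F gives Δ = (-0.012, -0.524, -0.026).
Then the next iterate is (x₁, x₂, x₃)₁ = (1.988, 0.476, -0.526).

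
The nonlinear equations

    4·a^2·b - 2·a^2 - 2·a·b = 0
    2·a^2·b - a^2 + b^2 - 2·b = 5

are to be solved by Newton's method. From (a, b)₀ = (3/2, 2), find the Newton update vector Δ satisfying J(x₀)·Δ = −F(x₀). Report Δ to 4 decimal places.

(-1.0338, 1.1622)

At (3/2, 2): F = (7.5000, 1.7500).
Jacobian J = [[8·a·b - 4·a - 2·b, 4·a^2 - 2·a], [4·a·b - 2·a, 2·a^2 + 2·b - 2]].
At the point, J = [[14.0000, 6.0000], [9.0000, 6.5000]] (det J = 37.0000).
Solving J·Δ = −F gives Δ = (-1.0338, 1.1622).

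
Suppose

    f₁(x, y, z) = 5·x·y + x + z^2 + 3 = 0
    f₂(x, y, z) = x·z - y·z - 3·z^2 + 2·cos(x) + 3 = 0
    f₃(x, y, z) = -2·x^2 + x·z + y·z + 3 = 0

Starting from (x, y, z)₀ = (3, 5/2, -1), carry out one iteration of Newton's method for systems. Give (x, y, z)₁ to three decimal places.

(1.730, 0.730, -0.597)

At (3, 5/2, -1): F = (44.500, -2.47998, -20.500).
Jacobian J = [[5·y + 1, 5·x, 2·z], [z - 2·sin(x), -z, x - y - 6·z], [-4·x + z, z, x + y]].
At the point, J = [[13.500, 15.000, -2.000], [-1.28224, 1.000, 6.500], [-13.000, -1.000, 5.500]] (det J = -1028.27968).
Solving J·Δ = −F gives Δ = (-1.270, -1.770, 0.403).
Then the next iterate is (x, y, z)₁ = (1.730, 0.730, -0.597).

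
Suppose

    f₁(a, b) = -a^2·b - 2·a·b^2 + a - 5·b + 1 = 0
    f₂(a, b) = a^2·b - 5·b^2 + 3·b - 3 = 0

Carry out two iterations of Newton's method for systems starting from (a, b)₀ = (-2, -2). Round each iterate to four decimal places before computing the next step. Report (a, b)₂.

(5.1608, -1.2677)

At (-2, -2): F = (33.0000, -37.0000).
Jacobian J = [[-2·a·b - 2·b^2 + 1, -a^2 - 4·a·b - 5], [2·a·b, a^2 - 10·b + 3]].
At the point, J = [[-15.0000, -25.0000], [8.0000, 27.0000]] (det J = -205.0000).
Solving J·Δ = −F gives Δ = (-0.1659, 1.4195).
Then the next iterate is (a, b)₁ = (-2.1659, -0.5805).
Round to (-2.1659, -0.5805) and repeat: F = (5.919528, -9.149598), J = [[-2.188570, -14.720343], [2.514610, 13.496123]].
Δ = (7.3267, -0.6872), so (a, b)₂ = (5.1608, -1.2677).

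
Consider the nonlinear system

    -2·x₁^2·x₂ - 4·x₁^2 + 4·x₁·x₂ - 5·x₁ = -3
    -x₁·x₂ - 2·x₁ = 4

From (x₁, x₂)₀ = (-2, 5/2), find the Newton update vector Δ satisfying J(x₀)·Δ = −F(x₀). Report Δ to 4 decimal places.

(0.6000, -1.1500)

At (-2, 5/2): F = (-43.0000, 5.0000).
Jacobian J = [[-4·x₁·x₂ - 8·x₁ + 4·x₂ - 5, -2·x₁^2 + 4·x₁], [-x₂ - 2, -x₁]].
At the point, J = [[41.0000, -16.0000], [-4.5000, 2.0000]] (det J = 10.0000).
Solving J·Δ = −F gives Δ = (0.6000, -1.1500).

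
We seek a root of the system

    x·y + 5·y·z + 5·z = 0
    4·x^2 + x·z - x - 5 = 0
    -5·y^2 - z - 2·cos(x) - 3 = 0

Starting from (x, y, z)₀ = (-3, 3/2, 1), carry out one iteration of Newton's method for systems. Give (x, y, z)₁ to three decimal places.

(-1.625, 0.634, 0.334)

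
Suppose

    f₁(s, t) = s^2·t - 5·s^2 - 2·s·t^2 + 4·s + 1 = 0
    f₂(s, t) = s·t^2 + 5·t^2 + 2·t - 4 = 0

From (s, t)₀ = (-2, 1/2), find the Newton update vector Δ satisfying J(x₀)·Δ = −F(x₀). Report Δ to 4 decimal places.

At (-2, 1/2): F = (-24.0000, -2.2500).
Jacobian J = [[2·s·t - 10·s - 2·t^2 + 4, s^2 - 4·s·t], [t^2, 2·s·t + 10·t + 2]].
At the point, J = [[21.5000, 8.0000], [0.2500, 5.0000]] (det J = 105.5000).
Solving J·Δ = −F gives Δ = (0.9668, 0.4017).

(0.9668, 0.4017)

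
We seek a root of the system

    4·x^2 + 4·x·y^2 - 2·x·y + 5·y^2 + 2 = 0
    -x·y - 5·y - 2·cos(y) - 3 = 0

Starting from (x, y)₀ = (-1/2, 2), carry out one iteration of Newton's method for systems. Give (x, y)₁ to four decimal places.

At (-1/2, 2): F = (17.0000, -11.167706).
Jacobian J = [[8·x + 4·y^2 - 2·y, 8·x·y - 2·x + 10·y], [-y, -x + 2·sin(y) - 5]].
At the point, J = [[8.0000, 13.0000], [-2.0000, -2.681405]] (det J = 4.548759).
Solving J·Δ = −F gives Δ = (-21.8953, 12.1663).
Then the next iterate is (x, y)₁ = (-22.3953, 14.1663).

(-22.3953, 14.1663)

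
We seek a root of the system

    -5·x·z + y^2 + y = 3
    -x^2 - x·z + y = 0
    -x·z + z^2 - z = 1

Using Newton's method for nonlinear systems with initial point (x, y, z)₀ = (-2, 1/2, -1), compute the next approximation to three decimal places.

At (-2, 1/2, -1): F = (-12.250, -5.500, -1.000).
Jacobian J = [[-5·z, 2·y + 1, -5·x], [-2·x - z, 1, -x], [-z, 0, -x + 2·z - 1]].
At the point, J = [[5.000, 2.000, 10.000], [5.000, 1.000, 2.000], [1.000, 0.000, -1.000]] (det J = -1.000).
Solving J·Δ = −F gives Δ = (7.250, -43.250, 6.250).
Then the next iterate is (x, y, z)₁ = (5.250, -42.750, 5.250).

(5.250, -42.750, 5.250)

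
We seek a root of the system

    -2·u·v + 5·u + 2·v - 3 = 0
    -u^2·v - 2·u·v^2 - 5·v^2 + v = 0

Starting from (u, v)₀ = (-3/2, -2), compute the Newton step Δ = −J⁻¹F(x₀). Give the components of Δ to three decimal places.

(0.848, 2.574)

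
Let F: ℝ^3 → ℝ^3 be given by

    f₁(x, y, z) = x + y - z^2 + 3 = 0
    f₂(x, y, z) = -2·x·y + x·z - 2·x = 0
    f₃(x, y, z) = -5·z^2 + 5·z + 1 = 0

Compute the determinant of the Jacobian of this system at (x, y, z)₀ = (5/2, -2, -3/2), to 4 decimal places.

-110.0000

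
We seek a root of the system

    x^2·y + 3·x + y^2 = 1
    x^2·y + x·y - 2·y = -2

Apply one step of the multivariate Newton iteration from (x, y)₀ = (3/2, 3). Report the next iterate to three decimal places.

At (3/2, 3): F = (19.250, 7.250).
Jacobian J = [[2·x·y + 3, x^2 + 2·y], [2·x·y + y, x^2 + x - 2]].
At the point, J = [[12.000, 8.250], [12.000, 1.750]] (det J = -78.000).
Solving J·Δ = −F gives Δ = (-0.335, -1.846).
Then the next iterate is (x, y)₁ = (1.165, 1.154).

(1.165, 1.154)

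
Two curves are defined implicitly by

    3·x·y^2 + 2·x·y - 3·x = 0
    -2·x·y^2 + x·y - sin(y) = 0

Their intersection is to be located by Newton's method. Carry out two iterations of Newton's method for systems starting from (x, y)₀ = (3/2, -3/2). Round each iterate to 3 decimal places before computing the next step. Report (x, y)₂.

At (3/2, -3/2): F = (1.125, -8.00251).
Jacobian J = [[3·y^2 + 2·y - 3, 6·x·y + 2·x], [-2·y^2 + y, -4·x·y + x - cos(y)]].
At the point, J = [[0.750, -10.500], [-6.000, 10.42926]] (det J = -55.17805).
Solving J·Δ = −F gives Δ = (-1.310, 0.014).
Then the next iterate is (x, y)₁ = (0.190, -1.486).
Round to (0.190, -1.486) and repeat: F = (0.12399, -0.12505), J = [[0.65259, -1.31404], [-5.90239, 1.23467]].
Δ = (-0.002, 0.094), so (x, y)₂ = (0.188, -1.392).

(0.188, -1.392)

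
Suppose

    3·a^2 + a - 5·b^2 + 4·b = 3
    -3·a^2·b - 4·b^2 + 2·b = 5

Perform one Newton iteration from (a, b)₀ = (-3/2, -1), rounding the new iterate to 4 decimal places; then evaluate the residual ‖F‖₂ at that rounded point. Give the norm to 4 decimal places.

0.8831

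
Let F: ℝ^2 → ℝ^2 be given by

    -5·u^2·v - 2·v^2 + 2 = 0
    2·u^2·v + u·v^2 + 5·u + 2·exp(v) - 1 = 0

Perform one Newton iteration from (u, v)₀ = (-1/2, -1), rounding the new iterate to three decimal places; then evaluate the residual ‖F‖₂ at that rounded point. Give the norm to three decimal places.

1.151

At (-1/2, -1): F = (1.250, -3.76424).
Jacobian J = [[-10·u·v, -5·u^2 - 4·v], [4·u·v + v^2 + 5, 2·u^2 + 2·u·v + 2·exp(v)]].
At the point, J = [[-5.000, 2.750], [8.000, 2.23576]] (det J = -33.17879).
Solving J·Δ = −F gives Δ = (0.396, 0.266).
Then the next iterate is (u, v)₁ = (-0.104, -0.734).
Re-evaluating at (-0.104, -0.734): F = (0.96218, -0.63194), so ‖F‖₂ = 1.151.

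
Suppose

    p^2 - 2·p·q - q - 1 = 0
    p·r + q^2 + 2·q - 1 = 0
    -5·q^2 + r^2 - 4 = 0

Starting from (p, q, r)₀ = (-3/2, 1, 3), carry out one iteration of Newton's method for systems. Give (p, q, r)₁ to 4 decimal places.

At (-3/2, 1, 3): F = (3.2500, -2.5000, 0.0000).
Jacobian J = [[2·p - 2·q, -2·p - 1, 0], [r, 2·q + 2, p], [0, -10·q, 2·r]].
At the point, J = [[-5.0000, 2.0000, 0.0000], [3.0000, 4.0000, -1.5000], [0.0000, -10.0000, 6.0000]] (det J = -81.0000).
Solving J·Δ = −F gives Δ = (0.7315, 0.2037, 0.3395).
Then the next iterate is (p, q, r)₁ = (-0.7685, 1.2037, 3.3395).

(-0.7685, 1.2037, 3.3395)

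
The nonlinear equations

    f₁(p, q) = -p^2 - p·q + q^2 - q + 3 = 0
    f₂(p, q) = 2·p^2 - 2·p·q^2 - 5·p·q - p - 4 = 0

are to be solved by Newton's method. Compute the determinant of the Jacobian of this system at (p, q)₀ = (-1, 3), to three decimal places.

J = [[-2·p - q, -p + 2·q - 1], [4·p - 2·q^2 - 5·q - 1, -4·p·q - 5·p]].
At the point, J = [[-1.000, 6.000], [-38.000, 17.000]].
det J = 211.000.

211.000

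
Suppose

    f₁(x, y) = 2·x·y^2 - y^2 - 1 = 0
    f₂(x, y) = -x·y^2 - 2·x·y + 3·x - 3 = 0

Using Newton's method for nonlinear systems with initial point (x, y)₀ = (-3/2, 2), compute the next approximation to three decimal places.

At (-3/2, 2): F = (-17.000, 4.500).
Jacobian J = [[2·y^2, 4·x·y - 2·y], [-y^2 - 2·y + 3, -2·x·y - 2·x]].
At the point, J = [[8.000, -16.000], [-5.000, 9.000]] (det J = -8.000).
Solving J·Δ = −F gives Δ = (-10.125, -6.125).
Then the next iterate is (x, y)₁ = (-11.625, -4.125).

(-11.625, -4.125)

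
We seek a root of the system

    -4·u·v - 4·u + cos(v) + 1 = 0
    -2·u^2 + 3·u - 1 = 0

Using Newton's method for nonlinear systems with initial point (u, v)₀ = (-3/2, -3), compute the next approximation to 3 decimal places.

(-0.389, -2.495)

At (-3/2, -3): F = (-11.98999, -10.000).
Jacobian J = [[-4·v - 4, -4·u - sin(v)], [-4·u + 3, 0]].
At the point, J = [[8.000, 6.14112], [9.000, 0.000]] (det J = -55.27008).
Solving J·Δ = −F gives Δ = (1.111, 0.505).
Then the next iterate is (u, v)₁ = (-0.389, -2.495).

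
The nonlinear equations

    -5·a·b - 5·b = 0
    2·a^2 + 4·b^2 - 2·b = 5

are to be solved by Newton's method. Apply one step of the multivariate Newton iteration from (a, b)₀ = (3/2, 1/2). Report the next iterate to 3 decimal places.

(1.768, -0.054)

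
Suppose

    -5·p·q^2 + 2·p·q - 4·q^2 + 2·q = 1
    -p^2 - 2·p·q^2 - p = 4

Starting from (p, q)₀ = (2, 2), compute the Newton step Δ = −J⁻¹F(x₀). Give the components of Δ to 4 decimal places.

At (2, 2): F = (-45.0000, -26.0000).
Jacobian J = [[-5·q^2 + 2·q, -10·p·q + 2·p - 8·q + 2], [-2·p - 2·q^2 - 1, -4·p·q]].
At the point, J = [[-16.0000, -50.0000], [-13.0000, -16.0000]] (det J = -394.0000).
Solving J·Δ = −F gives Δ = (-1.4721, -0.4289).

(-1.4721, -0.4289)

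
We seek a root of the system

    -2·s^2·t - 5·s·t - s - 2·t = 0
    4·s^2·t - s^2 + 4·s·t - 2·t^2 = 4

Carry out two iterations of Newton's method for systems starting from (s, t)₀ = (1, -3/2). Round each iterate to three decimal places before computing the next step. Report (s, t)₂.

At (1, -3/2): F = (12.500, -21.500).
Jacobian J = [[-4·s·t - 5·t - 1, -2·s^2 - 5·s - 2], [8·s·t - 2·s + 4·t, 4·s^2 + 4·s - 4·t]].
At the point, J = [[12.500, -9.000], [-20.000, 14.000]] (det J = -5.000).
Solving J·Δ = −F gives Δ = (-3.700, -3.750).
Then the next iterate is (s, t)₁ = (-2.700, -5.250).
Round to (-2.700, -5.250) and repeat: F = (18.870, -162.805), J = [[-31.450, -3.080], [97.800, 39.360]].
Δ = (0.258, 3.496), so (s, t)₂ = (-2.442, -1.754).

(-2.442, -1.754)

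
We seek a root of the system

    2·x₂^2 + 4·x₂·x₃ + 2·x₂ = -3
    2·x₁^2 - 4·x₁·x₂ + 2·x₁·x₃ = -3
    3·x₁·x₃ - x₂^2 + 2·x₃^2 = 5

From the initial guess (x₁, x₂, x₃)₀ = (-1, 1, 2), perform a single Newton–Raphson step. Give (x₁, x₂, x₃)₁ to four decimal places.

(-1.5417, -0.3333, 2.9167)

At (-1, 1, 2): F = (15.0000, 5.0000, -4.0000).
Jacobian J = [[0, 4·x₂ + 4·x₃ + 2, 4·x₂], [4·x₁ - 4·x₂ + 2·x₃, -4·x₁, 2·x₁], [3·x₃, -2·x₂, 3·x₁ + 4·x₃]].
At the point, J = [[0.0000, 14.0000, 4.0000], [-4.0000, 4.0000, -2.0000], [6.0000, -2.0000, 5.0000]] (det J = 48.0000).
Solving J·Δ = −F gives Δ = (-0.5417, -1.3333, 0.9167).
Then the next iterate is (x₁, x₂, x₃)₁ = (-1.5417, -0.3333, 2.9167).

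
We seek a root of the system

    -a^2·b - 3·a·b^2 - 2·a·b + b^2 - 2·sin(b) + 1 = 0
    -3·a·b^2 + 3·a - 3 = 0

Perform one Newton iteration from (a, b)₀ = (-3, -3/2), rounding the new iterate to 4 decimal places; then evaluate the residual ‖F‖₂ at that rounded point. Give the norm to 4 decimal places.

At (-3, -3/2): F = (29.994990, 8.2500).
Jacobian J = [[-2·a·b - 3·b^2 - 2·b, -a^2 - 6·a·b - 2·a + 2·b - 2·cos(b)], [-3·b^2 + 3, -6·a·b]].
At the point, J = [[-12.7500, -33.141474], [-3.7500, -27.0000]] (det J = 219.969471).
Solving J·Δ = −F gives Δ = (2.4387, -0.0332).
Then the next iterate is (a, b)₁ = (-0.5613, -1.5332).
Re-evaluating at (-0.5613, -1.5332): F = (8.069513, -0.725552), so ‖F‖₂ = 8.1021.

8.1021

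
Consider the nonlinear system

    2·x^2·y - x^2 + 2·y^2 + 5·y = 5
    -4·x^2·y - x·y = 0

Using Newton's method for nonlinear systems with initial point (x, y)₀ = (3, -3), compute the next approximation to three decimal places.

(1.465, -2.952)

At (3, -3): F = (-65.000, 117.000).
Jacobian J = [[4·x·y - 2·x, 2·x^2 + 4·y + 5], [-8·x·y - y, -4·x^2 - x]].
At the point, J = [[-42.000, 11.000], [75.000, -39.000]] (det J = 813.000).
Solving J·Δ = −F gives Δ = (-1.535, 0.048).
Then the next iterate is (x, y)₁ = (1.465, -2.952).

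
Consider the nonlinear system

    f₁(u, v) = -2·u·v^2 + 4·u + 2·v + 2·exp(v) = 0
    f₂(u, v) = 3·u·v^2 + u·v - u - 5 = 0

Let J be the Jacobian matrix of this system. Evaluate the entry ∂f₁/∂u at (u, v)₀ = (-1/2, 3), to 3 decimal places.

∂f₁/∂u = -2·v^2 + 4.
At (-1/2, 3) this is -14.000.

-14.000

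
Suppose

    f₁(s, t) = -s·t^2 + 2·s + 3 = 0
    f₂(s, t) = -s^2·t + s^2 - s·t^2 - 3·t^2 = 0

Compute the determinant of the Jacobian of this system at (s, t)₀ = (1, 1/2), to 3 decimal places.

-8.000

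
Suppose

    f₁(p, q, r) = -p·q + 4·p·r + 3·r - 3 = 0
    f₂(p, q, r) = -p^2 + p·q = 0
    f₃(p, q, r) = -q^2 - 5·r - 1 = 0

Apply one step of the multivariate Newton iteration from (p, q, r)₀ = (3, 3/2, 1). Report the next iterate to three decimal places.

(0.726, -0.411, 0.497)

At (3, 3/2, 1): F = (7.500, -4.500, -8.250).
Jacobian J = [[-q + 4·r, -p, 4·p + 3], [-2·p + q, p, 0], [0, -2·q, -5]].
At the point, J = [[2.500, -3.000, 15.000], [-4.500, 3.000, 0.000], [0.000, -3.000, -5.000]] (det J = 232.500).
Solving J·Δ = −F gives Δ = (-2.274, -1.911, -0.503).
Then the next iterate is (p, q, r)₁ = (0.726, -0.411, 0.497).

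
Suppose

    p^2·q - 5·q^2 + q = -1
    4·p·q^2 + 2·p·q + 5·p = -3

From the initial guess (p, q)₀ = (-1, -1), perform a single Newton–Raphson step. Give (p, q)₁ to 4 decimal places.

(-0.8333, -0.5278)

At (-1, -1): F = (-6.0000, -4.0000).
Jacobian J = [[2·p·q, p^2 - 10·q + 1], [4·q^2 + 2·q + 5, 8·p·q + 2·p]].
At the point, J = [[2.0000, 12.0000], [7.0000, 6.0000]] (det J = -72.0000).
Solving J·Δ = −F gives Δ = (0.1667, 0.4722).
Then the next iterate is (p, q)₁ = (-0.8333, -0.5278).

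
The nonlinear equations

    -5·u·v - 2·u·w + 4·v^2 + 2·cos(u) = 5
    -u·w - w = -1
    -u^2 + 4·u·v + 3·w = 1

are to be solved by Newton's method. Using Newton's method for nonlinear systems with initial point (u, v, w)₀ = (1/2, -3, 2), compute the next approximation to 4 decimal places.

At (1/2, -3, 2): F = (38.255165, -2.0000, -1.2500).
Jacobian J = [[-5·v - 2·w - 2·sin(u), -5·u + 8·v, -2·u], [-w, 0, -u - 1], [-2·u + 4·v, 4·u, 3]].
At the point, J = [[10.041149, -26.5000, -1.0000], [-2.0000, 0.0000, -1.5000], [-13.0000, 2.0000, 3.0000]] (det J = -641.626553).
Solving J·Δ = −F gives Δ = (-0.1401, 1.4338, -1.1465).
Then the next iterate is (u, v, w)₁ = (0.3599, -1.5662, 0.8535).

(0.3599, -1.5662, 0.8535)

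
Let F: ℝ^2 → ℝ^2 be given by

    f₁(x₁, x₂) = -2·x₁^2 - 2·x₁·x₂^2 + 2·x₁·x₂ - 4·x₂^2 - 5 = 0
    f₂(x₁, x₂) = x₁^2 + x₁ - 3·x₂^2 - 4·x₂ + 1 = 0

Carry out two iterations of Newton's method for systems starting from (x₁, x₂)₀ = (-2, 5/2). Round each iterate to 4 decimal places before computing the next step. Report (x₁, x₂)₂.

At (-2, 5/2): F = (-23.0000, -25.7500).
Jacobian J = [[-4·x₁ - 2·x₂^2 + 2·x₂, -4·x₁·x₂ + 2·x₁ - 8·x₂], [2·x₁ + 1, -6·x₂ - 4]].
At the point, J = [[0.5000, -4.0000], [-3.0000, -19.0000]] (det J = -21.5000).
Solving J·Δ = −F gives Δ = (15.5349, -3.8081).
Then the next iterate is (x₁, x₂)₁ = (13.5349, -1.3081).
Round to (13.5349, -1.3081) and repeat: F = (-459.961372, 197.827441), J = [[-60.178051, 108.354611], [28.0698, 3.8486]].
Δ = (-7.0898, 0.3074), so (x₁, x₂)₂ = (6.4451, -1.0007).

(6.4451, -1.0007)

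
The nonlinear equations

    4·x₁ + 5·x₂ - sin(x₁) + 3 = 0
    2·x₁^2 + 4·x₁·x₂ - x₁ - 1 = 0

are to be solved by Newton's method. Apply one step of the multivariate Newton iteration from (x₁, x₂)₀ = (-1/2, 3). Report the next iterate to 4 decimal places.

(-0.5577, -0.2598)

At (-1/2, 3): F = (16.479426, -6.0000).
Jacobian J = [[-cos(x₁) + 4, 5], [4·x₁ + 4·x₂ - 1, 4·x₁]].
At the point, J = [[3.122417, 5.0000], [9.0000, -2.0000]] (det J = -51.244835).
Solving J·Δ = −F gives Δ = (-0.0577, -3.2598).
Then the next iterate is (x₁, x₂)₁ = (-0.5577, -0.2598).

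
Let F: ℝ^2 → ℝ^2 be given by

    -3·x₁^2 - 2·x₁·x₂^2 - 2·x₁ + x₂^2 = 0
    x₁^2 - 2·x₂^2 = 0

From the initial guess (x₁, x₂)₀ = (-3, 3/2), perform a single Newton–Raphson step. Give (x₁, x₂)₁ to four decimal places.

(-1.8947, 1.1447)

At (-3, 3/2): F = (-5.2500, 4.5000).
Jacobian J = [[-6·x₁ - 2·x₂^2 - 2, -4·x₁·x₂ + 2·x₂], [2·x₁, -4·x₂]].
At the point, J = [[11.5000, 21.0000], [-6.0000, -6.0000]] (det J = 57.0000).
Solving J·Δ = −F gives Δ = (1.1053, -0.3553).
Then the next iterate is (x₁, x₂)₁ = (-1.8947, 1.1447).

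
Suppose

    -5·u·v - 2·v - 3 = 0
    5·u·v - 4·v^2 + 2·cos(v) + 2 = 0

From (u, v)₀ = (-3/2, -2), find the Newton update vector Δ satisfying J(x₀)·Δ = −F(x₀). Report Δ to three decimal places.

At (-3/2, -2): F = (-14.000, 0.16771).
Jacobian J = [[-5·v, -5·u - 2], [5·v, 5·u - 8·v - 2·sin(v)]].
At the point, J = [[10.000, 5.500], [-10.000, 10.31859]] (det J = 158.18595).
Solving J·Δ = −F gives Δ = (0.919, 0.874).

(0.919, 0.874)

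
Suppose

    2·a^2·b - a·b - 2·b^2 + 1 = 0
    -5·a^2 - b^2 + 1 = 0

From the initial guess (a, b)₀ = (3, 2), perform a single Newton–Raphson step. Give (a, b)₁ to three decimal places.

(1.000, 5.000)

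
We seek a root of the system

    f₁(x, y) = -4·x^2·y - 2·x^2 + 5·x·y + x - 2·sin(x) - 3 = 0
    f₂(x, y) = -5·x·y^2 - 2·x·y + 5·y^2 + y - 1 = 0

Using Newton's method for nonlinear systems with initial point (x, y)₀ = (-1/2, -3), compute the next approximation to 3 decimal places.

(-0.388, -1.695)

At (-1/2, -3): F = (7.45885, 60.500).
Jacobian J = [[-8·x·y - 4·x + 5·y - 2·cos(x) + 1, -4·x^2 + 5·x], [-5·y^2 - 2·y, -10·x·y - 2·x + 10·y + 1]].
At the point, J = [[-25.75517, -3.500], [-39.000, -43.000]] (det J = 970.97210).
Solving J·Δ = −F gives Δ = (0.112, 1.305).
Then the next iterate is (x, y)₁ = (-0.388, -1.695).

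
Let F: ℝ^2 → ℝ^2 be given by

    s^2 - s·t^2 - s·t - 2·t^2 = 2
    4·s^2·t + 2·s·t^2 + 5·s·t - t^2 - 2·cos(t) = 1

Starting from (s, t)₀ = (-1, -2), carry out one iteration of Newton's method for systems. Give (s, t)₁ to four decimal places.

(-1.1258, -0.7007)

At (-1, -2): F = (-7.0000, -10.167706).
Jacobian J = [[2·s - t^2 - t, -2·s·t - s - 4·t], [8·s·t + 2·t^2 + 5·t, 4·s^2 + 4·s·t + 5·s - 2·t + 2·sin(t)]].
At the point, J = [[-4.0000, 5.0000], [14.0000, 9.181405]] (det J = -106.725621).
Solving J·Δ = −F gives Δ = (-0.1258, 1.2993).
Then the next iterate is (s, t)₁ = (-1.1258, -0.7007).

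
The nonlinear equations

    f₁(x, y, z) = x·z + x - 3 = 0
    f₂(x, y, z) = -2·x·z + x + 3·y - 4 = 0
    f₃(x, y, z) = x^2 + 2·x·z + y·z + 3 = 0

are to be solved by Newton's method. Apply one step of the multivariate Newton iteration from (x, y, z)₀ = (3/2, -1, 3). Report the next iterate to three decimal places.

(-22.125, 25.458, 64.000)

At (3/2, -1, 3): F = (3.000, -14.500, 11.250).
Jacobian J = [[z + 1, 0, x], [-2·z + 1, 3, -2·x], [2·x + 2·z, z, 2·x + y]].
At the point, J = [[4.000, 0.000, 1.500], [-5.000, 3.000, -3.000], [9.000, 3.000, 2.000]] (det J = -3.000).
Solving J·Δ = −F gives Δ = (-23.625, 26.458, 61.000).
Then the next iterate is (x, y, z)₁ = (-22.125, 25.458, 64.000).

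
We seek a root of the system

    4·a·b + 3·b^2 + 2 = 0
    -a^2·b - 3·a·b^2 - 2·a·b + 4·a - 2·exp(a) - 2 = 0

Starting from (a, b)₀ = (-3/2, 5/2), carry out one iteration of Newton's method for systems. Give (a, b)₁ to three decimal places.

(-1.326, 1.668)

At (-3/2, 5/2): F = (5.750, 21.55374).
Jacobian J = [[4·b, 4·a + 6·b], [-2·a·b - 3·b^2 - 2·b - 2·exp(a) + 4, -a^2 - 6·a·b - 2·a]].
At the point, J = [[10.000, 9.000], [-12.69626, 23.250]] (det J = 346.76634).
Solving J·Δ = −F gives Δ = (0.174, -0.832).
Then the next iterate is (a, b)₁ = (-1.326, 1.668).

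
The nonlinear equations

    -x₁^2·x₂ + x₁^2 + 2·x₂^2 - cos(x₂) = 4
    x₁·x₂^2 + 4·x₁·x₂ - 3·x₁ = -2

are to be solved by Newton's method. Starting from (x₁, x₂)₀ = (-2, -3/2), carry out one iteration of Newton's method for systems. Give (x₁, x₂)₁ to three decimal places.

(0.759, -3.060)

At (-2, -3/2): F = (10.42926, 15.500).
Jacobian J = [[-2·x₁·x₂ + 2·x₁, -x₁^2 + 4·x₂ + sin(x₂)], [x₂^2 + 4·x₂ - 3, 2·x₁·x₂ + 4·x₁]].
At the point, J = [[-10.000, -10.99749], [-6.750, -2.000]] (det J = -54.23309).
Solving J·Δ = −F gives Δ = (2.759, -1.560).
Then the next iterate is (x₁, x₂)₁ = (0.759, -3.060).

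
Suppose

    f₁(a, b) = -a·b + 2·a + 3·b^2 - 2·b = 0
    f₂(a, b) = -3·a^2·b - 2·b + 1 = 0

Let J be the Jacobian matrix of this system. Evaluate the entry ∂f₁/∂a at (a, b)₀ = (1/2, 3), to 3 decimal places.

∂f₁/∂a = -b + 2.
At (1/2, 3) this is -1.000.

-1.000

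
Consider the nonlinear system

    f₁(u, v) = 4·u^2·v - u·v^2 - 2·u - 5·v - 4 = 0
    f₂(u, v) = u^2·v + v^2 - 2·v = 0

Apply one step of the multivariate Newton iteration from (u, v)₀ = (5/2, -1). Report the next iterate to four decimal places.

At (5/2, -1): F = (-31.5000, -3.2500).
Jacobian J = [[8·u·v - v^2 - 2, 4·u^2 - 2·u·v - 5], [2·u·v, u^2 + 2·v - 2]].
At the point, J = [[-23.0000, 25.0000], [-5.0000, 2.2500]] (det J = 73.2500).
Solving J·Δ = −F gives Δ = (-0.1416, 1.1297).
Then the next iterate is (u, v)₁ = (2.3584, 0.1297).

(2.3584, 0.1297)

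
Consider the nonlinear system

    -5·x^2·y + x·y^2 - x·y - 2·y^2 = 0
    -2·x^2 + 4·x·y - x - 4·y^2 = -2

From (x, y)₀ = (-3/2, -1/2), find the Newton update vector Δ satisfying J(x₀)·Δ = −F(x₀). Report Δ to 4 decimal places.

At (-3/2, -1/2): F = (4.0000, 1.0000).
Jacobian J = [[-10·x·y + y^2 - y, -5·x^2 + 2·x·y - x - 4·y], [-4·x + 4·y - 1, 4·x - 8·y]].
At the point, J = [[-6.7500, -6.2500], [3.0000, -2.0000]] (det J = 32.2500).
Solving J·Δ = −F gives Δ = (0.0543, 0.5814).

(0.0543, 0.5814)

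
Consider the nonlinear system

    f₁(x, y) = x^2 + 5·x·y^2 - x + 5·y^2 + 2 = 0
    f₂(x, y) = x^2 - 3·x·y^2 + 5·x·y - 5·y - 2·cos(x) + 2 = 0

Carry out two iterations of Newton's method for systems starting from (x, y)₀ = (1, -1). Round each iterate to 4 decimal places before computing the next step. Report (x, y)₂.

(0.7195, -0.0189)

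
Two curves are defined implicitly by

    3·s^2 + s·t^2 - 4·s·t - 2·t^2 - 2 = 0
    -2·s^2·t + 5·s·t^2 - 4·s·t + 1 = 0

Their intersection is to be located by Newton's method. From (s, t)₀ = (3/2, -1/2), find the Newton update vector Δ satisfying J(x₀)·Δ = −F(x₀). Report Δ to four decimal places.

At (3/2, -1/2): F = (7.6250, 8.1250).
Jacobian J = [[6·s + t^2 - 4·t, 2·s·t - 4·s - 4·t], [-4·s·t + 5·t^2 - 4·t, -2·s^2 + 10·s·t - 4·s]].
At the point, J = [[11.2500, -5.5000], [6.2500, -18.0000]] (det J = -168.1250).
Solving J·Δ = −F gives Δ = (-0.5506, 0.2602).

(-0.5506, 0.2602)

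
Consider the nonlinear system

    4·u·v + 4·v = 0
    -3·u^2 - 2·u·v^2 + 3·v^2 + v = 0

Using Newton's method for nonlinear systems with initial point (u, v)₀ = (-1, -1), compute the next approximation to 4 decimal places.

At (-1, -1): F = (0.0000, 1.0000).
Jacobian J = [[4·v, 4·u + 4], [-6·u - 2·v^2, -4·u·v + 6·v + 1]].
At the point, J = [[-4.0000, 0.0000], [4.0000, -9.0000]] (det J = 36.0000).
Solving J·Δ = −F gives Δ = (0.0000, 0.1111).
Then the next iterate is (u, v)₁ = (-1.0000, -0.8889).

(-1.0000, -0.8889)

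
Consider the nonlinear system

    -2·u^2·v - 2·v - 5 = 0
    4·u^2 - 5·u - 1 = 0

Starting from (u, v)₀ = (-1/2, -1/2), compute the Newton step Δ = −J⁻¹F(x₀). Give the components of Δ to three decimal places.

(0.278, -1.611)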